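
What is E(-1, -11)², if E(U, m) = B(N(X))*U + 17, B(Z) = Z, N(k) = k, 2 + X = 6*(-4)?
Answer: 1849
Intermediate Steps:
X = -26 (X = -2 + 6*(-4) = -2 - 24 = -26)
E(U, m) = 17 - 26*U (E(U, m) = -26*U + 17 = 17 - 26*U)
E(-1, -11)² = (17 - 26*(-1))² = (17 + 26)² = 43² = 1849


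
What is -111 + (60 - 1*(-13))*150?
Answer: 10839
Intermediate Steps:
-111 + (60 - 1*(-13))*150 = -111 + (60 + 13)*150 = -111 + 73*150 = -111 + 10950 = 10839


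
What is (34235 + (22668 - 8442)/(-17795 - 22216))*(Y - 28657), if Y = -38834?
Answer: -30815543790423/13337 ≈ -2.3105e+9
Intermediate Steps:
(34235 + (22668 - 8442)/(-17795 - 22216))*(Y - 28657) = (34235 + (22668 - 8442)/(-17795 - 22216))*(-38834 - 28657) = (34235 + 14226/(-40011))*(-67491) = (34235 + 14226*(-1/40011))*(-67491) = (34235 - 4742/13337)*(-67491) = (456587453/13337)*(-67491) = -30815543790423/13337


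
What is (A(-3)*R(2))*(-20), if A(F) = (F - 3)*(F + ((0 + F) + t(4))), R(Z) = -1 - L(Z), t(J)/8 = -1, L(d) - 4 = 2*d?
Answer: 15120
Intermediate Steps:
L(d) = 4 + 2*d
t(J) = -8 (t(J) = 8*(-1) = -8)
R(Z) = -5 - 2*Z (R(Z) = -1 - (4 + 2*Z) = -1 + (-4 - 2*Z) = -5 - 2*Z)
A(F) = (-8 + 2*F)*(-3 + F) (A(F) = (F - 3)*(F + ((0 + F) - 8)) = (-3 + F)*(F + (F - 8)) = (-3 + F)*(F + (-8 + F)) = (-3 + F)*(-8 + 2*F) = (-8 + 2*F)*(-3 + F))
(A(-3)*R(2))*(-20) = ((24 - 14*(-3) + 2*(-3)**2)*(-5 - 2*2))*(-20) = ((24 + 42 + 2*9)*(-5 - 4))*(-20) = ((24 + 42 + 18)*(-9))*(-20) = (84*(-9))*(-20) = -756*(-20) = 15120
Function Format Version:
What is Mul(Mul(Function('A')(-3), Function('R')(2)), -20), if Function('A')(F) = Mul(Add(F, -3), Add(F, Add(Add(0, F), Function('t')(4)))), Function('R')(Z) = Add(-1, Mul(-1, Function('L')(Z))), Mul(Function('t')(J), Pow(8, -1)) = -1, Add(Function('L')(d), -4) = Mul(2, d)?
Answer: 15120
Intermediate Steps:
Function('L')(d) = Add(4, Mul(2, d))
Function('t')(J) = -8 (Function('t')(J) = Mul(8, -1) = -8)
Function('R')(Z) = Add(-5, Mul(-2, Z)) (Function('R')(Z) = Add(-1, Mul(-1, Add(4, Mul(2, Z)))) = Add(-1, Add(-4, Mul(-2, Z))) = Add(-5, Mul(-2, Z)))
Function('A')(F) = Mul(Add(-8, Mul(2, F)), Add(-3, F)) (Function('A')(F) = Mul(Add(F, -3), Add(F, Add(Add(0, F), -8))) = Mul(Add(-3, F), Add(F, Add(F, -8))) = Mul(Add(-3, F), Add(F, Add(-8, F))) = Mul(Add(-3, F), Add(-8, Mul(2, F))) = Mul(Add(-8, Mul(2, F)), Add(-3, F)))
Mul(Mul(Function('A')(-3), Function('R')(2)), -20) = Mul(Mul(Add(24, Mul(-14, -3), Mul(2, Pow(-3, 2))), Add(-5, Mul(-2, 2))), -20) = Mul(Mul(Add(24, 42, Mul(2, 9)), Add(-5, -4)), -20) = Mul(Mul(Add(24, 42, 18), -9), -20) = Mul(Mul(84, -9), -20) = Mul(-756, -20) = 15120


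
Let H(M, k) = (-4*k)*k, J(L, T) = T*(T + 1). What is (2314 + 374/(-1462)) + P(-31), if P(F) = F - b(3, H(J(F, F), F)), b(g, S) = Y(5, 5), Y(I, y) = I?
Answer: 97943/43 ≈ 2277.7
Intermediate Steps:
J(L, T) = T*(1 + T)
H(M, k) = -4*k²
b(g, S) = 5
P(F) = -5 + F (P(F) = F - 1*5 = F - 5 = -5 + F)
(2314 + 374/(-1462)) + P(-31) = (2314 + 374/(-1462)) + (-5 - 31) = (2314 + 374*(-1/1462)) - 36 = (2314 - 11/43) - 36 = 99491/43 - 36 = 97943/43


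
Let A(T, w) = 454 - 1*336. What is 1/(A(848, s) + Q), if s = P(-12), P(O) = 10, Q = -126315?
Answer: -1/126197 ≈ -7.9241e-6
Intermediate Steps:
s = 10
A(T, w) = 118 (A(T, w) = 454 - 336 = 118)
1/(A(848, s) + Q) = 1/(118 - 126315) = 1/(-126197) = -1/126197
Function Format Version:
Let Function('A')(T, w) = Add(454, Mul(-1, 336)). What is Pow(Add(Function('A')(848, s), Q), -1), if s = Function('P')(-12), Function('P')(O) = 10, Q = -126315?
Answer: Rational(-1, 126197) ≈ -7.9241e-6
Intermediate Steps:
s = 10
Function('A')(T, w) = 118 (Function('A')(T, w) = Add(454, -336) = 118)
Pow(Add(Function('A')(848, s), Q), -1) = Pow(Add(118, -126315), -1) = Pow(-126197, -1) = Rational(-1, 126197)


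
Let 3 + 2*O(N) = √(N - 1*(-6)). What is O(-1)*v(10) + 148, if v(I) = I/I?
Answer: 293/2 + √5/2 ≈ 147.62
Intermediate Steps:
O(N) = -3/2 + √(6 + N)/2 (O(N) = -3/2 + √(N - 1*(-6))/2 = -3/2 + √(N + 6)/2 = -3/2 + √(6 + N)/2)
v(I) = 1
O(-1)*v(10) + 148 = (-3/2 + √(6 - 1)/2)*1 + 148 = (-3/2 + √5/2)*1 + 148 = (-3/2 + √5/2) + 148 = 293/2 + √5/2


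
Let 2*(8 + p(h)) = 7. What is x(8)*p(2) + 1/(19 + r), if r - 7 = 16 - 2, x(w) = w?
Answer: -1439/40 ≈ -35.975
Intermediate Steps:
p(h) = -9/2 (p(h) = -8 + (½)*7 = -8 + 7/2 = -9/2)
r = 21 (r = 7 + (16 - 2) = 7 + 14 = 21)
x(8)*p(2) + 1/(19 + r) = 8*(-9/2) + 1/(19 + 21) = -36 + 1/40 = -1439/40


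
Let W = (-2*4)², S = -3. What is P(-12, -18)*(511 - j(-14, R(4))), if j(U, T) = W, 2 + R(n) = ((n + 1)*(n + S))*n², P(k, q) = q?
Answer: -8046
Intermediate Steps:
W = 64 (W = (-8)² = 64)
R(n) = -2 + n²*(1 + n)*(-3 + n) (R(n) = -2 + ((n + 1)*(n - 3))*n² = -2 + ((1 + n)*(-3 + n))*n² = -2 + n²*(1 + n)*(-3 + n))
j(U, T) = 64
P(-12, -18)*(511 - j(-14, R(4))) = -18*(511 - 1*64) = -18*(511 - 64) = -18*447 = -8046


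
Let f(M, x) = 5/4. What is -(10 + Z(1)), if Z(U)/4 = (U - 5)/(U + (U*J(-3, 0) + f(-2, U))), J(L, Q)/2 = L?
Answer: -214/15 ≈ -14.267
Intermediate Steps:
f(M, x) = 5/4 (f(M, x) = 5*(1/4) = 5/4)
J(L, Q) = 2*L
Z(U) = 4*(-5 + U)/(5/4 - 5*U) (Z(U) = 4*((U - 5)/(U + (U*(2*(-3)) + 5/4))) = 4*((-5 + U)/(U + (U*(-6) + 5/4))) = 4*((-5 + U)/(U + (-6*U + 5/4))) = 4*((-5 + U)/(U + (5/4 - 6*U))) = 4*((-5 + U)/(5/4 - 5*U)) = 4*(-5 + U)/(5/4 - 5*U))
-(10 + Z(1)) = -(10 + 16*(5 - 1*1)/(5*(-1 + 4*1))) = -(10 + 16*(5 - 1)/(5*(-1 + 4))) = -(10 + (16/5)*4/3) = -(10 + (16/5)*(1/3)*4) = -(10 + 64/15) = -1*214/15 = -214/15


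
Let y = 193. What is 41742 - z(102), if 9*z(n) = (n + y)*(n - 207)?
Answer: 135551/3 ≈ 45184.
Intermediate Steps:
z(n) = (-207 + n)*(193 + n)/9 (z(n) = ((n + 193)*(n - 207))/9 = ((193 + n)*(-207 + n))/9 = ((-207 + n)*(193 + n))/9 = (-207 + n)*(193 + n)/9)
41742 - z(102) = 41742 - (-4439 - 14/9*102 + (1/9)*102**2) = 41742 - (-4439 - 476/3 + (1/9)*10404) = 41742 - (-4439 - 476/3 + 1156) = 41742 - 1*(-10325/3) = 41742 + 10325/3 = 135551/3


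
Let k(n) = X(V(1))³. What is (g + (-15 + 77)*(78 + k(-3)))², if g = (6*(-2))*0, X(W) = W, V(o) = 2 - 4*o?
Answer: 18835600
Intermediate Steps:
k(n) = -8 (k(n) = (2 - 4*1)³ = (2 - 4)³ = (-2)³ = -8)
g = 0 (g = -12*0 = 0)
(g + (-15 + 77)*(78 + k(-3)))² = (0 + (-15 + 77)*(78 - 8))² = (0 + 62*70)² = (0 + 4340)² = 4340² = 18835600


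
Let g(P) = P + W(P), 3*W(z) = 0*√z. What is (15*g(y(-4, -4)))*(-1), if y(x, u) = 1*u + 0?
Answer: 60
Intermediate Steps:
y(x, u) = u (y(x, u) = u + 0 = u)
W(z) = 0 (W(z) = (0*√z)/3 = (⅓)*0 = 0)
g(P) = P (g(P) = P + 0 = P)
(15*g(y(-4, -4)))*(-1) = (15*(-4))*(-1) = -60*(-1) = 60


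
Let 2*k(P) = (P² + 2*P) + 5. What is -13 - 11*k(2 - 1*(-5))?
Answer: -387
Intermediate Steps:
k(P) = 5/2 + P + P²/2 (k(P) = ((P² + 2*P) + 5)/2 = (5 + P² + 2*P)/2 = 5/2 + P + P²/2)
-13 - 11*k(2 - 1*(-5)) = -13 - 11*(5/2 + (2 - 1*(-5)) + (2 - 1*(-5))²/2) = -13 - 11*(5/2 + (2 + 5) + (2 + 5)²/2) = -13 - 11*(5/2 + 7 + (½)*7²) = -13 - 11*(5/2 + 7 + (½)*49) = -13 - 11*(5/2 + 7 + 49/2) = -13 - 11*34 = -13 - 374 = -387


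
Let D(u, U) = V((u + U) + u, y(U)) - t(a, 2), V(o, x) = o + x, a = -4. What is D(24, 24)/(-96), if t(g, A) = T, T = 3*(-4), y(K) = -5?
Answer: -79/96 ≈ -0.82292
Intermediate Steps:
T = -12
t(g, A) = -12
D(u, U) = 7 + U + 2*u (D(u, U) = (((u + U) + u) - 5) - 1*(-12) = (((U + u) + u) - 5) + 12 = ((U + 2*u) - 5) + 12 = (-5 + U + 2*u) + 12 = 7 + U + 2*u)
D(24, 24)/(-96) = (7 + 24 + 2*24)/(-96) = (7 + 24 + 48)*(-1/96) = 79*(-1/96) = -79/96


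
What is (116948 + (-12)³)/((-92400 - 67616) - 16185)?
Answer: -115220/176201 ≈ -0.65391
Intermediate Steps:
(116948 + (-12)³)/((-92400 - 67616) - 16185) = (116948 - 1728)/(-160016 - 16185) = 115220/(-176201) = 115220*(-1/176201) = -115220/176201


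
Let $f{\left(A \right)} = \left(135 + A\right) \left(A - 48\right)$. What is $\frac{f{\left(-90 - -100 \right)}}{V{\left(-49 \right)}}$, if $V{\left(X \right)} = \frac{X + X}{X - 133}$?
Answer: $- \frac{71630}{7} \approx -10233.0$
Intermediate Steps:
$V{\left(X \right)} = \frac{2 X}{-133 + X}$
$f{\left(A \right)} = \left(-48 + A\right) \left(135 + A\right)$ ($f{\left(A \right)} = \left(135 + A\right) \left(-48 + A\right) = \left(-48 + A\right) \left(135 + A\right)$)
$\frac{f{\left(-90 - -100 \right)}}{V{\left(-49 \right)}} = \frac{-6480 + \left(-90 - -100\right)^{2} + 87 \left(-90 - -100\right)}{2 \left(-49\right) \frac{1}{-133 - 49}} = \frac{-6480 + \left(-90 + 100\right)^{2} + 87 \left(-90 + 100\right)}{2 \left(-49\right) \frac{1}{-182}} = \frac{-6480 + 10^{2} + 87 \cdot 10}{2 \left(-49\right) \left(- \frac{1}{182}\right)} = \frac{-6480 + 100 + 870}{\frac{7}{13}} = \left(-5510\right) \frac{13}{7} = - \frac{71630}{7}$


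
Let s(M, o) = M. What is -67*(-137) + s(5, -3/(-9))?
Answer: 9184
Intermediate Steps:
-67*(-137) + s(5, -3/(-9)) = -67*(-137) + 5 = 9179 + 5 = 9184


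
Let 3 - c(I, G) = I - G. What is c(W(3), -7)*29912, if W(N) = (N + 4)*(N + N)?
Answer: -1375952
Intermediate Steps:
W(N) = 2*N*(4 + N) (W(N) = (4 + N)*(2*N) = 2*N*(4 + N))
c(I, G) = 3 + G - I (c(I, G) = 3 - (I - G) = 3 + (G - I) = 3 + G - I)
c(W(3), -7)*29912 = (3 - 7 - 2*3*(4 + 3))*29912 = (3 - 7 - 2*3*7)*29912 = (3 - 7 - 1*42)*29912 = (3 - 7 - 42)*29912 = -46*29912 = -1375952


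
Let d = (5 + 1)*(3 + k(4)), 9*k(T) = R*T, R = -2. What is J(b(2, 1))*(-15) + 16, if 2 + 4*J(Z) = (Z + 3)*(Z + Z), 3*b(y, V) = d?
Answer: -11081/54 ≈ -205.20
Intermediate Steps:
k(T) = -2*T/9 (k(T) = (-2*T)/9 = -2*T/9)
d = 38/3 (d = (5 + 1)*(3 - 2/9*4) = 6*(3 - 8/9) = 6*(19/9) = 38/3 ≈ 12.667)
b(y, V) = 38/9 (b(y, V) = (1/3)*(38/3) = 38/9)
J(Z) = -1/2 + Z*(3 + Z)/2 (J(Z) = -1/2 + ((Z + 3)*(Z + Z))/4 = -1/2 + ((3 + Z)*(2*Z))/4 = -1/2 + (2*Z*(3 + Z))/4 = -1/2 + Z*(3 + Z)/2)
J(b(2, 1))*(-15) + 16 = (-1/2 + (38/9)**2/2 + (3/2)*(38/9))*(-15) + 16 = (-1/2 + (1/2)*(1444/81) + 19/3)*(-15) + 16 = (-1/2 + 722/81 + 19/3)*(-15) + 16 = (2389/162)*(-15) + 16 = -11945/54 + 16 = -11081/54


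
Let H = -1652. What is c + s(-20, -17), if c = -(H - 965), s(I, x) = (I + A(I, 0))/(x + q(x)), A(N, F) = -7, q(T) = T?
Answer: 89005/34 ≈ 2617.8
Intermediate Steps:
s(I, x) = (-7 + I)/(2*x) (s(I, x) = (I - 7)/(x + x) = (-7 + I)/((2*x)) = (-7 + I)*(1/(2*x)) = (-7 + I)/(2*x))
c = 2617 (c = -(-1652 - 965) = -1*(-2617) = 2617)
c + s(-20, -17) = 2617 + (½)*(-7 - 20)/(-17) = 2617 + (½)*(-1/17)*(-27) = 2617 + 27/34 = 89005/34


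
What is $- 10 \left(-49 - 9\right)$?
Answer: $580$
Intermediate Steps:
$- 10 \left(-49 - 9\right) = \left(-10\right) \left(-58\right) = 580$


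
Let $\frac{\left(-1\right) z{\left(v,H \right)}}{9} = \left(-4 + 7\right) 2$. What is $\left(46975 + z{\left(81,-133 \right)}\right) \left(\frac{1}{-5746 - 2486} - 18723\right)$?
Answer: $- \frac{1033118221111}{1176} \approx -8.785 \cdot 10^{8}$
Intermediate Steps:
$z{\left(v,H \right)} = -54$ ($z{\left(v,H \right)} = - 9 \left(-4 + 7\right) 2 = - 9 \cdot 3 \cdot 2 = \left(-9\right) 6 = -54$)
$\left(46975 + z{\left(81,-133 \right)}\right) \left(\frac{1}{-5746 - 2486} - 18723\right) = \left(46975 - 54\right) \left(\frac{1}{-5746 - 2486} - 18723\right) = 46921 \left(\frac{1}{-8232} - 18723\right) = 46921 \left(- \frac{1}{8232} - 18723\right) = 46921 \left(- \frac{154127737}{8232}\right) = - \frac{1033118221111}{1176}$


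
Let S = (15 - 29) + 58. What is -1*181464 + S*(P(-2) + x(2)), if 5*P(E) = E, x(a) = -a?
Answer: -907848/5 ≈ -1.8157e+5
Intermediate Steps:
S = 44 (S = -14 + 58 = 44)
P(E) = E/5
-1*181464 + S*(P(-2) + x(2)) = -1*181464 + 44*((⅕)*(-2) - 1*2) = -181464 + 44*(-⅖ - 2) = -181464 + 44*(-12/5) = -181464 - 528/5 = -907848/5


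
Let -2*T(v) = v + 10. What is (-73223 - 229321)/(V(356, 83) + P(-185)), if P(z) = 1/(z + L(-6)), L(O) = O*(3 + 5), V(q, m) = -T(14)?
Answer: -70492752/2795 ≈ -25221.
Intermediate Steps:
T(v) = -5 - v/2 (T(v) = -(v + 10)/2 = -(10 + v)/2 = -5 - v/2)
V(q, m) = 12 (V(q, m) = -(-5 - 1/2*14) = -(-5 - 7) = -1*(-12) = 12)
L(O) = 8*O (L(O) = O*8 = 8*O)
P(z) = 1/(-48 + z) (P(z) = 1/(z + 8*(-6)) = 1/(z - 48) = 1/(-48 + z))
(-73223 - 229321)/(V(356, 83) + P(-185)) = (-73223 - 229321)/(12 + 1/(-48 - 185)) = -302544/(12 + 1/(-233)) = -302544/(12 - 1/233) = -302544/2795/233 = -302544*233/2795 = -70492752/2795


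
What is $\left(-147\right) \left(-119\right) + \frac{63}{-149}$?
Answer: $\frac{2606394}{149} \approx 17493.0$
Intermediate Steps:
$\left(-147\right) \left(-119\right) + \frac{63}{-149} = 17493 + 63 \left(- \frac{1}{149}\right) = 17493 - \frac{63}{149} = \frac{2606394}{149}$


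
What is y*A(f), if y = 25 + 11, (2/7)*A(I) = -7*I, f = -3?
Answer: 2646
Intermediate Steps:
A(I) = -49*I/2 (A(I) = 7*(-7*I)/2 = -49*I/2)
y = 36
y*A(f) = 36*(-49/2*(-3)) = 36*(147/2) = 2646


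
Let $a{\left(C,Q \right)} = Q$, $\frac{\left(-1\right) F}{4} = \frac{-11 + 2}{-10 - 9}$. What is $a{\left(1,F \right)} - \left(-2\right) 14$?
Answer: $\frac{496}{19} \approx 26.105$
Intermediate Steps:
$F = - \frac{36}{19}$ ($F = - 4 \frac{-11 + 2}{-10 - 9} = - 4 \left(- \frac{9}{-19}\right) = - 4 \left(\left(-9\right) \left(- \frac{1}{19}\right)\right) = \left(-4\right) \frac{9}{19} = - \frac{36}{19} \approx -1.8947$)
$a{\left(1,F \right)} - \left(-2\right) 14 = - \frac{36}{19} - \left(-2\right) 14 = - \frac{36}{19} - -28 = - \frac{36}{19} + 28 = \frac{496}{19}$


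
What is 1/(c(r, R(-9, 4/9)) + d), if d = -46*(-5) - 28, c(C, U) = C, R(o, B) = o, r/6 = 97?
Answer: 1/784 ≈ 0.0012755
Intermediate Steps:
r = 582 (r = 6*97 = 582)
d = 202 (d = 230 - 28 = 202)
1/(c(r, R(-9, 4/9)) + d) = 1/(582 + 202) = 1/784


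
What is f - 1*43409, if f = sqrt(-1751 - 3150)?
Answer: -43409 + 13*I*sqrt(29) ≈ -43409.0 + 70.007*I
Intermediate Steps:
f = 13*I*sqrt(29) (f = sqrt(-4901) = 13*I*sqrt(29) ≈ 70.007*I)
f - 1*43409 = 13*I*sqrt(29) - 1*43409 = 13*I*sqrt(29) - 43409 = -43409 + 13*I*sqrt(29)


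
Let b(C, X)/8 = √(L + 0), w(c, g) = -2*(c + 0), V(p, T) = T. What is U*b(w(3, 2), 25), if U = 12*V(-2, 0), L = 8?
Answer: 0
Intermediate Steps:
w(c, g) = -2*c
U = 0 (U = 12*0 = 0)
b(C, X) = 16*√2 (b(C, X) = 8*√(8 + 0) = 8*√8 = 8*(2*√2) = 16*√2)
U*b(w(3, 2), 25) = 0*(16*√2) = 0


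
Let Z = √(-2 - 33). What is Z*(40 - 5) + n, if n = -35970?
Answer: -35970 + 35*I*√35 ≈ -35970.0 + 207.06*I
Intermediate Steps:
Z = I*√35 (Z = √(-35) = I*√35 ≈ 5.9161*I)
Z*(40 - 5) + n = (I*√35)*(40 - 5) - 35970 = (I*√35)*35 - 35970 = 35*I*√35 - 35970 = -35970 + 35*I*√35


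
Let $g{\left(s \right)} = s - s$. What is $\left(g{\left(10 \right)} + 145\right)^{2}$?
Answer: $21025$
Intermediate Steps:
$g{\left(s \right)} = 0$
$\left(g{\left(10 \right)} + 145\right)^{2} = \left(0 + 145\right)^{2} = 145^{2} = 21025$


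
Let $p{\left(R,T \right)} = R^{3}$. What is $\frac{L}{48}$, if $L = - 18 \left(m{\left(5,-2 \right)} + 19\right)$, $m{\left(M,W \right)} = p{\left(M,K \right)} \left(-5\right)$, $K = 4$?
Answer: $\frac{909}{4} \approx 227.25$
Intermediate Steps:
$m{\left(M,W \right)} = - 5 M^{3}$ ($m{\left(M,W \right)} = M^{3} \left(-5\right) = - 5 M^{3}$)
$L = 10908$ ($L = - 18 \left(- 5 \cdot 5^{3} + 19\right) = - 18 \left(\left(-5\right) 125 + 19\right) = - 18 \left(-625 + 19\right) = \left(-18\right) \left(-606\right) = 10908$)
$\frac{L}{48} = \frac{10908}{48} = 10908 \cdot \frac{1}{48} = \frac{909}{4}$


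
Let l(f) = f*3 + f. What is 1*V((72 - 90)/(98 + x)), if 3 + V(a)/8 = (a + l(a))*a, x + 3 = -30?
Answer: -17688/845 ≈ -20.933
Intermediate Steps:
x = -33 (x = -3 - 30 = -33)
l(f) = 4*f (l(f) = 3*f + f = 4*f)
V(a) = -24 + 40*a² (V(a) = -24 + 8*((a + 4*a)*a) = -24 + 8*((5*a)*a) = -24 + 8*(5*a²) = -24 + 40*a²)
1*V((72 - 90)/(98 + x)) = 1*(-24 + 40*((72 - 90)/(98 - 33))²) = 1*(-24 + 40*(-18/65)²) = 1*(-24 + 40*(324/4225)) = 1*(-24 + 2592/845) = 1*(-17688/845) = -17688/845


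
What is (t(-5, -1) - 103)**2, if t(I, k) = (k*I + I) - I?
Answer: 9604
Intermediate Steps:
t(I, k) = I*k (t(I, k) = (I*k + I) - I = (I + I*k) - I = I*k)
(t(-5, -1) - 103)**2 = (-5*(-1) - 103)**2 = (5 - 103)**2 = (-98)**2 = 9604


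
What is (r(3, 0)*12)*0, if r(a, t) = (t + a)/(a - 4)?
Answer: 0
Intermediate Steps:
r(a, t) = (a + t)/(-4 + a)
(r(3, 0)*12)*0 = (((3 + 0)/(-4 + 3))*12)*0 = ((3/(-1))*12)*0 = (-1*3*12)*0 = -3*12*0 = -36*0 = 0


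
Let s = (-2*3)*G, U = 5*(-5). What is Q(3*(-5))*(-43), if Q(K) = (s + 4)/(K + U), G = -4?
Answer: 301/10 ≈ 30.100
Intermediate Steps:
U = -25
s = 24 (s = -2*3*(-4) = -6*(-4) = 24)
Q(K) = 28/(-25 + K) (Q(K) = (24 + 4)/(K - 25) = 28/(-25 + K))
Q(3*(-5))*(-43) = (28/(-25 + 3*(-5)))*(-43) = (28/(-25 - 15))*(-43) = (28/(-40))*(-43) = (28*(-1/40))*(-43) = -7/10*(-43) = 301/10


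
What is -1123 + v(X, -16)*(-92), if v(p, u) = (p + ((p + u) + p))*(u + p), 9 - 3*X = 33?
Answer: -89443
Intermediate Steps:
X = -8 (X = 3 - ⅓*33 = 3 - 11 = -8)
v(p, u) = (p + u)*(u + 3*p) (v(p, u) = (p + (u + 2*p))*(p + u) = (u + 3*p)*(p + u) = (p + u)*(u + 3*p))
-1123 + v(X, -16)*(-92) = -1123 + ((-16)² + 3*(-8)² + 4*(-8)*(-16))*(-92) = -1123 + (256 + 3*64 + 512)*(-92) = -1123 + (256 + 192 + 512)*(-92) = -1123 + 960*(-92) = -1123 - 88320 = -89443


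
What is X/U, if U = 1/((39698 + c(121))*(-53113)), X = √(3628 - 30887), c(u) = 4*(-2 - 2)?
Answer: -2107630066*I*√27259 ≈ -3.4798e+11*I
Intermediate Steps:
c(u) = -16 (c(u) = 4*(-4) = -16)
X = I*√27259 (X = √(-27259) = I*√27259 ≈ 165.1*I)
U = -1/2107630066 (U = 1/((39698 - 16)*(-53113)) = -1/53113/39682 = (1/39682)*(-1/53113) = -1/2107630066 ≈ -4.7447e-10)
X/U = (I*√27259)/(-1/2107630066) = (I*√27259)*(-2107630066) = -2107630066*I*√27259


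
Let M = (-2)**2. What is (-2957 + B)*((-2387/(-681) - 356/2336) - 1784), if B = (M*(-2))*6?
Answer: 2128052463685/397704 ≈ 5.3508e+6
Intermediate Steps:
M = 4
B = -48 (B = (4*(-2))*6 = -8*6 = -48)
(-2957 + B)*((-2387/(-681) - 356/2336) - 1784) = (-2957 - 48)*((-2387/(-681) - 356/2336) - 1784) = -3005*((-2387*(-1/681) - 356*1/2336) - 1784) = -3005*((2387/681 - 89/584) - 1784) = -3005*(1333399/397704 - 1784) = -3005*(-708170537/397704) = 2128052463685/397704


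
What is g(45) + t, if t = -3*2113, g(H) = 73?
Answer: -6266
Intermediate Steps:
t = -6339
g(45) + t = 73 - 6339 = -6266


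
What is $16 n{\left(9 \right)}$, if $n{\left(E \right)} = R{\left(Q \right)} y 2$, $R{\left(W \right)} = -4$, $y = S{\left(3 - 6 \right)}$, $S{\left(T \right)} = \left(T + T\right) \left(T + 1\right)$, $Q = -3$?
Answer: $-1536$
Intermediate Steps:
$S{\left(T \right)} = 2 T \left(1 + T\right)$
$y = 12$ ($y = 2 \left(3 - 6\right) \left(1 + \left(3 - 6\right)\right) = 2 \left(-3\right) \left(1 - 3\right) = 2 \left(-3\right) \left(-2\right) = 12$)
$n{\left(E \right)} = -96$ ($n{\left(E \right)} = \left(-4\right) 12 \cdot 2 = \left(-48\right) 2 = -96$)
$16 n{\left(9 \right)} = 16 \left(-96\right) = -1536$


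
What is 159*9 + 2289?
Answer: 3720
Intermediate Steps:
159*9 + 2289 = 1431 + 2289 = 3720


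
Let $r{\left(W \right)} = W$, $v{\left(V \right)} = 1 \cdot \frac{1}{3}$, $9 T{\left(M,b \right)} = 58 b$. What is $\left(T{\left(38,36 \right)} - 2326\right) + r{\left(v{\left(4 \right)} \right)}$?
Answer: $- \frac{6281}{3} \approx -2093.7$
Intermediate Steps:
$T{\left(M,b \right)} = \frac{58 b}{9}$
$v{\left(V \right)} = \frac{1}{3}$ ($v{\left(V \right)} = 1 \cdot \frac{1}{3} = \frac{1}{3}$)
$\left(T{\left(38,36 \right)} - 2326\right) + r{\left(v{\left(4 \right)} \right)} = \left(\frac{58}{9} \cdot 36 - 2326\right) + \frac{1}{3} = \left(232 - 2326\right) + \frac{1}{3} = -2094 + \frac{1}{3} = - \frac{6281}{3}$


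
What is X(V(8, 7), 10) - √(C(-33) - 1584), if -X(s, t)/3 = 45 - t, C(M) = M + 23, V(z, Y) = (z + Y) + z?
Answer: -105 - I*√1594 ≈ -105.0 - 39.925*I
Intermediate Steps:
V(z, Y) = Y + 2*z (V(z, Y) = (Y + z) + z = Y + 2*z)
C(M) = 23 + M
X(s, t) = -135 + 3*t (X(s, t) = -3*(45 - t) = -135 + 3*t)
X(V(8, 7), 10) - √(C(-33) - 1584) = (-135 + 3*10) - √((23 - 33) - 1584) = (-135 + 30) - √(-10 - 1584) = -105 - √(-1594) = -105 - I*√1594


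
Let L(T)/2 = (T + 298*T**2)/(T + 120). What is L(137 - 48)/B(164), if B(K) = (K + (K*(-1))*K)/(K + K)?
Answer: -9442188/34067 ≈ -277.17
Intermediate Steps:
L(T) = 2*(T + 298*T**2)/(120 + T) (L(T) = 2*((T + 298*T**2)/(T + 120)) = 2*((T + 298*T**2)/(120 + T)) = 2*(T + 298*T**2)/(120 + T))
B(K) = (K - K**2)/(2*K) (B(K) = (K + (-K)*K)/((2*K)) = (K - K**2)*(1/(2*K)) = (K - K**2)/(2*K))
L(137 - 48)/B(164) = (2*(137 - 48)*(1 + 298*(137 - 48))/(120 + (137 - 48)))/(1/2 - 1/2*164) = (2*89*(1 + 298*89)/(120 + 89))/(1/2 - 82) = (2*89*(1 + 26522)/209)/(-163/2) = (2*89*(1/209)*26523)*(-2/163) = (4721094/209)*(-2/163) = -9442188/34067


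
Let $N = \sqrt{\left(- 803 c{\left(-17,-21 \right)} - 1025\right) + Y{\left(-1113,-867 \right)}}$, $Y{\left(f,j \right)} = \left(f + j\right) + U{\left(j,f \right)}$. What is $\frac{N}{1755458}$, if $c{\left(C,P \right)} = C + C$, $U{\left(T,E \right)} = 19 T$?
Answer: $\frac{2 \sqrt{489}}{877729} \approx 5.0388 \cdot 10^{-5}$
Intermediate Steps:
$c{\left(C,P \right)} = 2 C$
$Y{\left(f,j \right)} = f + 20 j$ ($Y{\left(f,j \right)} = \left(f + j\right) + 19 j = f + 20 j$)
$N = 4 \sqrt{489}$ ($N = \sqrt{\left(- 803 \cdot 2 \left(-17\right) - 1025\right) + \left(-1113 + 20 \left(-867\right)\right)} = \sqrt{\left(\left(-803\right) \left(-34\right) - 1025\right) - 18453} = \sqrt{\left(27302 - 1025\right) - 18453} = \sqrt{26277 - 18453} = \sqrt{7824} = 4 \sqrt{489} \approx 88.453$)
$\frac{N}{1755458} = \frac{4 \sqrt{489}}{1755458} = 4 \sqrt{489} \cdot \frac{1}{1755458} = \frac{2 \sqrt{489}}{877729}$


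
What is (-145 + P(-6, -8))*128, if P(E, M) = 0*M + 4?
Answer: -18048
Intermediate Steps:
P(E, M) = 4 (P(E, M) = 0 + 4 = 4)
(-145 + P(-6, -8))*128 = (-145 + 4)*128 = -141*128 = -18048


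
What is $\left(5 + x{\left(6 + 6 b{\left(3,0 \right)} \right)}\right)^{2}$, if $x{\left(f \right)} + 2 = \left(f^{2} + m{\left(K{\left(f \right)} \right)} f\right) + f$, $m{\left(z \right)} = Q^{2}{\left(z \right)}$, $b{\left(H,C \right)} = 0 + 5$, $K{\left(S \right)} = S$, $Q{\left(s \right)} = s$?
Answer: $2303136081$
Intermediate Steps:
$b{\left(H,C \right)} = 5$
$m{\left(z \right)} = z^{2}$
$x{\left(f \right)} = -2 + f + f^{2} + f^{3}$ ($x{\left(f \right)} = -2 + \left(\left(f^{2} + f^{2} f\right) + f\right) = -2 + \left(\left(f^{2} + f^{3}\right) + f\right) = -2 + \left(f + f^{2} + f^{3}\right) = -2 + f + f^{2} + f^{3}$)
$\left(5 + x{\left(6 + 6 b{\left(3,0 \right)} \right)}\right)^{2} = \left(5 + \left(-2 + \left(6 + 6 \cdot 5\right) + \left(6 + 6 \cdot 5\right)^{2} + \left(6 + 6 \cdot 5\right)^{3}\right)\right)^{2} = \left(5 + \left(-2 + \left(6 + 30\right) + \left(6 + 30\right)^{2} + \left(6 + 30\right)^{3}\right)\right)^{2} = \left(5 + \left(-2 + 36 + 36^{2} + 36^{3}\right)\right)^{2} = \left(5 + \left(-2 + 36 + 1296 + 46656\right)\right)^{2} = \left(5 + 47986\right)^{2} = 47991^{2} = 2303136081$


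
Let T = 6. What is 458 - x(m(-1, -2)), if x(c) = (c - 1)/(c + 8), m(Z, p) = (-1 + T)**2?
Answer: 5030/11 ≈ 457.27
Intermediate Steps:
m(Z, p) = 25 (m(Z, p) = (-1 + 6)**2 = 5**2 = 25)
x(c) = (-1 + c)/(8 + c)
458 - x(m(-1, -2)) = 458 - (-1 + 25)/(8 + 25) = 458 - 24/33 = 458 - 1*8/11 = 458 - 8/11 = 5030/11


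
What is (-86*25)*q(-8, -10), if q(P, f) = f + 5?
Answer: 10750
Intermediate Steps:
q(P, f) = 5 + f
(-86*25)*q(-8, -10) = (-86*25)*(5 - 10) = -2150*(-5) = 10750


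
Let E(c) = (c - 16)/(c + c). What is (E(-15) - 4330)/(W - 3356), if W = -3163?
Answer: 129869/195570 ≈ 0.66405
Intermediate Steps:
E(c) = (-16 + c)/(2*c) (E(c) = (-16 + c)/((2*c)) = (-16 + c)*(1/(2*c)) = (-16 + c)/(2*c))
(E(-15) - 4330)/(W - 3356) = ((1/2)*(-16 - 15)/(-15) - 4330)/(-3163 - 3356) = ((1/2)*(-1/15)*(-31) - 4330)/(-6519) = (31/30 - 4330)*(-1/6519) = -129869/30*(-1/6519) = 129869/195570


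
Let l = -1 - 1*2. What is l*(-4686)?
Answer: 14058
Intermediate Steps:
l = -3 (l = -1 - 2 = -3)
l*(-4686) = -3*(-4686) = 14058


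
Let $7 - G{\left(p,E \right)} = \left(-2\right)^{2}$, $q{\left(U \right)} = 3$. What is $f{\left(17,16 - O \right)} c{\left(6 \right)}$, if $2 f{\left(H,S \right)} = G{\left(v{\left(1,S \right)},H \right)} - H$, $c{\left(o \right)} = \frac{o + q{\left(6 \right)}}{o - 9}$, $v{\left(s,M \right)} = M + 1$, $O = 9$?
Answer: $21$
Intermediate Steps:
$v{\left(s,M \right)} = 1 + M$
$G{\left(p,E \right)} = 3$ ($G{\left(p,E \right)} = 7 - \left(-2\right)^{2} = 7 - 4 = 3$)
$c{\left(o \right)} = \frac{3 + o}{-9 + o}$ ($c{\left(o \right)} = \frac{o + 3}{o - 9} = \frac{3 + o}{-9 + o}$)
$f{\left(H,S \right)} = \frac{3}{2} - \frac{H}{2}$ ($f{\left(H,S \right)} = \frac{3 - H}{2} = \frac{3}{2} - \frac{H}{2}$)
$f{\left(17,16 - O \right)} c{\left(6 \right)} = \left(\frac{3}{2} - \frac{17}{2}\right) \frac{3 + 6}{-9 + 6} = \left(\frac{3}{2} - \frac{17}{2}\right) \frac{1}{-3} \cdot 9 = - 7 \left(\left(- \frac{1}{3}\right) 9\right) = \left(-7\right) \left(-3\right) = 21$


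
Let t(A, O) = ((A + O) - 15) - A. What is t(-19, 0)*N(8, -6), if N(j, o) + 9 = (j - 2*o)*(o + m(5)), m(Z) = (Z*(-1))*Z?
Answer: 9435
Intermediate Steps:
m(Z) = -Z² (m(Z) = (-Z)*Z = -Z²)
t(A, O) = -15 + O (t(A, O) = (-15 + A + O) - A = -15 + O)
N(j, o) = -9 + (-25 + o)*(j - 2*o) (N(j, o) = -9 + (j - 2*o)*(o - 1*5²) = -9 + (j - 2*o)*(o - 1*25) = -9 + (j - 2*o)*(o - 25) = -9 + (j - 2*o)*(-25 + o) = -9 + (-25 + o)*(j - 2*o))
t(-19, 0)*N(8, -6) = (-15 + 0)*(-9 - 25*8 - 2*(-6)² + 50*(-6) + 8*(-6)) = -15*(-9 - 200 - 2*36 - 300 - 48) = -15*(-9 - 200 - 72 - 300 - 48) = -15*(-629) = 9435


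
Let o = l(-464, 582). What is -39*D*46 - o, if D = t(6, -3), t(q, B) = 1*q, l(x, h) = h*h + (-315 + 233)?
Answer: -349406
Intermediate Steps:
l(x, h) = -82 + h² (l(x, h) = h² - 82 = -82 + h²)
t(q, B) = q
D = 6
o = 338642 (o = -82 + 582² = -82 + 338724 = 338642)
-39*D*46 - o = -39*6*46 - 1*338642 = -234*46 - 338642 = -10764 - 338642 = -349406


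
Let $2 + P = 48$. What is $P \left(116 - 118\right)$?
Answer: $-92$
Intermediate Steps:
$P = 46$ ($P = -2 + 48 = 46$)
$P \left(116 - 118\right) = 46 \left(116 - 118\right) = 46 \left(-2\right) = -92$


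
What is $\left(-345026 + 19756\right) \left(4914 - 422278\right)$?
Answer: $135755988280$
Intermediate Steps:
$\left(-345026 + 19756\right) \left(4914 - 422278\right) = \left(-325270\right) \left(-417364\right) = 135755988280$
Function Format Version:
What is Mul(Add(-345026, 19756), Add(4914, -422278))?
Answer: 135755988280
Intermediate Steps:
Mul(Add(-345026, 19756), Add(4914, -422278)) = Mul(-325270, -417364) = 135755988280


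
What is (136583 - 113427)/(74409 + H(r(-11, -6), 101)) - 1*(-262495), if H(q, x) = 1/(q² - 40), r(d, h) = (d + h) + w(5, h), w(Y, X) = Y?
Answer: 2031329678039/7738537 ≈ 2.6250e+5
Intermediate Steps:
r(d, h) = 5 + d + h (r(d, h) = (d + h) + 5 = 5 + d + h)
H(q, x) = 1/(-40 + q²)
(136583 - 113427)/(74409 + H(r(-11, -6), 101)) - 1*(-262495) = (136583 - 113427)/(74409 + 1/(-40 + (5 - 11 - 6)²)) - 1*(-262495) = 23156/(74409 + 1/(-40 + (-12)²)) + 262495 = 23156/(74409 + 1/(-40 + 144)) + 262495 = 23156/(74409 + 1/104) + 262495 = 23156/(7738537/104) + 262495 = 23156*(104/7738537) + 262495 = 2408224/7738537 + 262495 = 2031329678039/7738537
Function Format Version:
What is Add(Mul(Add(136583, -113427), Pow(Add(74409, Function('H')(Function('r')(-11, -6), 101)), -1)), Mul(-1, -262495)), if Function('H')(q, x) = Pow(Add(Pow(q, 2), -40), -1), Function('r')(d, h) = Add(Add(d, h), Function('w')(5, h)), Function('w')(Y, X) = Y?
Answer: Rational(2031329678039, 7738537) ≈ 2.6250e+5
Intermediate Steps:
Function('r')(d, h) = Add(5, d, h) (Function('r')(d, h) = Add(Add(d, h), 5) = Add(5, d, h))
Function('H')(q, x) = Pow(Add(-40, Pow(q, 2)), -1)
Add(Mul(Add(136583, -113427), Pow(Add(74409, Function('H')(Function('r')(-11, -6), 101)), -1)), Mul(-1, -262495)) = Add(Mul(Add(136583, -113427), Pow(Add(74409, Pow(Add(-40, Pow(Add(5, -11, -6), 2)), -1)), -1)), Mul(-1, -262495)) = Add(Mul(23156, Pow(Add(74409, Pow(Add(-40, Pow(-12, 2)), -1)), -1)), 262495) = Add(Mul(23156, Pow(Add(74409, Pow(Add(-40, 144), -1)), -1)), 262495) = Add(Mul(23156, Pow(Add(74409, Pow(104, -1)), -1)), 262495) = Add(Mul(23156, Pow(Add(74409, Rational(1, 104)), -1)), 262495) = Add(Mul(23156, Pow(Rational(7738537, 104), -1)), 262495) = Add(Mul(23156, Rational(104, 7738537)), 262495) = Add(Rational(2408224, 7738537), 262495) = Rational(2031329678039, 7738537)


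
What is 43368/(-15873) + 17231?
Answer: 7011905/407 ≈ 17228.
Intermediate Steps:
43368/(-15873) + 17231 = 43368*(-1/15873) + 17231 = -1112/407 + 17231 = 7011905/407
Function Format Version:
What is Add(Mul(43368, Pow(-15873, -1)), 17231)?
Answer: Rational(7011905, 407) ≈ 17228.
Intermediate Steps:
Add(Mul(43368, Pow(-15873, -1)), 17231) = Add(Mul(43368, Rational(-1, 15873)), 17231) = Add(Rational(-1112, 407), 17231) = Rational(7011905, 407)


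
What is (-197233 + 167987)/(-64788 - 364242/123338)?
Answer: 1803571574/3995593293 ≈ 0.45139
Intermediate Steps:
(-197233 + 167987)/(-64788 - 364242/123338) = -29246/(-64788 - 364242*1/123338) = -29246/(-64788 - 182121/61669) = -29246/(-3995593293/61669) = -29246*(-61669/3995593293) = 1803571574/3995593293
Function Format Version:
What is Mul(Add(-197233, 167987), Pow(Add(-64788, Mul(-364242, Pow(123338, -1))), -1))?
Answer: Rational(1803571574, 3995593293) ≈ 0.45139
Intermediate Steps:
Mul(Add(-197233, 167987), Pow(Add(-64788, Mul(-364242, Pow(123338, -1))), -1)) = Mul(-29246, Pow(Add(-64788, Mul(-364242, Rational(1, 123338))), -1)) = Mul(-29246, Pow(Add(-64788, Rational(-182121, 61669)), -1)) = Mul(-29246, Pow(Rational(-3995593293, 61669), -1)) = Mul(-29246, Rational(-61669, 3995593293)) = Rational(1803571574, 3995593293)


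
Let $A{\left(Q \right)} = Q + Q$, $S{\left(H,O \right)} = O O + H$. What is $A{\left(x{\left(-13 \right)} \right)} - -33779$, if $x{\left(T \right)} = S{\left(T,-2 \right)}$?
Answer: $33761$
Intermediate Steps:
$S{\left(H,O \right)} = H + O^{2}$ ($S{\left(H,O \right)} = O^{2} + H = H + O^{2}$)
$x{\left(T \right)} = 4 + T$ ($x{\left(T \right)} = T + \left(-2\right)^{2} = T + 4 = 4 + T$)
$A{\left(Q \right)} = 2 Q$
$A{\left(x{\left(-13 \right)} \right)} - -33779 = 2 \left(4 - 13\right) - -33779 = 2 \left(-9\right) + 33779 = -18 + 33779 = 33761$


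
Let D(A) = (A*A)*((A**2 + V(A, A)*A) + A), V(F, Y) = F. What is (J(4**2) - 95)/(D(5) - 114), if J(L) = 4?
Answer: -7/97 ≈ -0.072165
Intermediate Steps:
D(A) = A**2*(A + 2*A**2) (D(A) = (A*A)*((A**2 + A*A) + A) = A**2*((A**2 + A**2) + A) = A**2*(2*A**2 + A) = A**2*(A + 2*A**2))
(J(4**2) - 95)/(D(5) - 114) = (4 - 95)/(5**3*(1 + 2*5) - 114) = -91/(125*(1 + 10) - 114) = -91/(125*11 - 114) = -91/(1375 - 114) = -91/1261 = (1/1261)*(-91) = -7/97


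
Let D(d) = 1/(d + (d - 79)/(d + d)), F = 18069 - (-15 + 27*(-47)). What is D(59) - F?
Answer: -67174204/3471 ≈ -19353.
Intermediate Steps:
F = 19353 (F = 18069 - (-15 - 1269) = 18069 - 1*(-1284) = 18069 + 1284 = 19353)
D(d) = 1/(d + (-79 + d)/(2*d)) (D(d) = 1/(d + (-79 + d)/((2*d))) = 1/(d + (-79 + d)*(1/(2*d))) = 1/(d + (-79 + d)/(2*d)))
D(59) - F = 2*59/(-79 + 59 + 2*59²) - 1*19353 = 2*59/(-79 + 59 + 2*3481) - 19353 = 2*59/(-79 + 59 + 6962) - 19353 = 2*59/6942 - 19353 = 2*59*(1/6942) - 19353 = 59/3471 - 19353 = -67174204/3471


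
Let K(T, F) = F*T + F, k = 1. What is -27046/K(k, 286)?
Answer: -13523/286 ≈ -47.283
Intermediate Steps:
K(T, F) = F + F*T
-27046/K(k, 286) = -27046*1/(286*(1 + 1)) = -27046/(286*2) = -27046/572 = -27046*1/572 = -13523/286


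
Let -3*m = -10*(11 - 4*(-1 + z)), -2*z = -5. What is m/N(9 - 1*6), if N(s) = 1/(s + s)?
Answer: 100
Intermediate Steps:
z = 5/2 (z = -½*(-5) = 5/2 ≈ 2.5000)
N(s) = 1/(2*s)
m = 50/3 (m = -(-10)*(11 - 4*(-1 + 5/2))/3 = -(-10)*(11 - 4*3/2)/3 = -(-10)*(11 - 6)/3 = -(-10)*5/3 = -⅓*(-50) = 50/3 ≈ 16.667)
m/N(9 - 1*6) = 50/(3*((1/(2*(9 - 1*6))))) = 50/(3*((1/(2*(9 - 6))))) = 50/(3*(((½)/3))) = 50/(3*(((½)*(⅓)))) = 50/(3*(⅙)) = (50/3)*6 = 100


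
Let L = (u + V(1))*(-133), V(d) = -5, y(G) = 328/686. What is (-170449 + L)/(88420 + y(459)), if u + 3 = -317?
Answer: -1818243/1263676 ≈ -1.4389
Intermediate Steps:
u = -320 (u = -3 - 317 = -320)
y(G) = 164/343 (y(G) = 328*(1/686) = 164/343)
L = 43225 (L = (-320 - 5)*(-133) = -325*(-133) = 43225)
(-170449 + L)/(88420 + y(459)) = (-170449 + 43225)/(88420 + 164/343) = -127224/30328224/343 = -127224*343/30328224 = -1818243/1263676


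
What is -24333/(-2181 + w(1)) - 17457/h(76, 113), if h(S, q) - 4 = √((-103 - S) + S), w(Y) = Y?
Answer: -149329413/259420 + 17457*I*√103/119 ≈ -575.63 + 1488.8*I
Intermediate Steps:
h(S, q) = 4 + I*√103 (h(S, q) = 4 + √((-103 - S) + S) = 4 + √(-103) = 4 + I*√103)
-24333/(-2181 + w(1)) - 17457/h(76, 113) = -24333/(-2181 + 1) - 17457/(4 + I*√103) = -24333/(-2180) - 17457/(4 + I*√103) = -24333*(-1/2180) - 17457/(4 + I*√103) = 24333/2180 - 17457/(4 + I*√103)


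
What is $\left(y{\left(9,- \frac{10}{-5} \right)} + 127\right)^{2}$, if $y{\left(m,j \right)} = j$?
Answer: $16641$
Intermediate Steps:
$\left(y{\left(9,- \frac{10}{-5} \right)} + 127\right)^{2} = \left(- \frac{10}{-5} + 127\right)^{2} = \left(\left(-10\right) \left(- \frac{1}{5}\right) + 127\right)^{2} = \left(2 + 127\right)^{2} = 129^{2} = 16641$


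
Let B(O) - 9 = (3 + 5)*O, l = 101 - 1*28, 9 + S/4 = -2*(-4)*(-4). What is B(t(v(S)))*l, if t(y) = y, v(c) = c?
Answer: -95119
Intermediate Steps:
S = -164 (S = -36 + 4*(-2*(-4)*(-4)) = -36 + 4*(8*(-4)) = -36 + 4*(-32) = -36 - 128 = -164)
l = 73 (l = 101 - 28 = 73)
B(O) = 9 + 8*O (B(O) = 9 + (3 + 5)*O = 9 + 8*O)
B(t(v(S)))*l = (9 + 8*(-164))*73 = (9 - 1312)*73 = -1303*73 = -95119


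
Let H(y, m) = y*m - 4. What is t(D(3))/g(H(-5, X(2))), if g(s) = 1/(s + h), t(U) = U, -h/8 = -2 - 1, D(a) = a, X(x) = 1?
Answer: 45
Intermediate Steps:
h = 24 (h = -8*(-2 - 1) = -8*(-3) = 24)
H(y, m) = -4 + m*y (H(y, m) = m*y - 4 = -4 + m*y)
g(s) = 1/(24 + s) (g(s) = 1/(s + 24) = 1/(24 + s))
t(D(3))/g(H(-5, X(2))) = 3/(1/(24 + (-4 + 1*(-5)))) = 3/(1/(24 + (-4 - 5))) = 3/(1/(24 - 9)) = 3/(1/15) = 3*15 = 45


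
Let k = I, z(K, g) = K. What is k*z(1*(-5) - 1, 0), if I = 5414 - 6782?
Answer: 8208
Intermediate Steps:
I = -1368
k = -1368
k*z(1*(-5) - 1, 0) = -1368*(1*(-5) - 1) = -1368*(-5 - 1) = -1368*(-6) = 8208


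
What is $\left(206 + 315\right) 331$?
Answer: $172451$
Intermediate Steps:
$\left(206 + 315\right) 331 = 521 \cdot 331 = 172451$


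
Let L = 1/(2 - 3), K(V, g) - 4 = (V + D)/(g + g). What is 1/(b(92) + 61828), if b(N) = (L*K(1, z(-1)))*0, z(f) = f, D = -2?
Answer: 1/61828 ≈ 1.6174e-5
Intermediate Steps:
K(V, g) = 4 + (-2 + V)/(2*g) (K(V, g) = 4 + (V - 2)/(g + g) = 4 + (-2 + V)/((2*g)) = 4 + (-2 + V)*(1/(2*g)) = 4 + (-2 + V)/(2*g))
L = -1 (L = 1/(-1) = -1)
b(N) = 0 (b(N) = -(-2 + 1 + 8*(-1))/(2*(-1))*0 = -(-1)*(-2 + 1 - 8)/2*0 = -(-1)*(-9)/2*0 = -1*9/2*0 = -9/2*0 = 0)
1/(b(92) + 61828) = 1/(0 + 61828) = 1/61828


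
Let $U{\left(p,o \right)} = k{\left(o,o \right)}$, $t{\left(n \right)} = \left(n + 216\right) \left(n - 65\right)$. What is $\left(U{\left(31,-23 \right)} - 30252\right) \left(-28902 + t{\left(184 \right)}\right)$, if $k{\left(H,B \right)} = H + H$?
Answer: $-566512004$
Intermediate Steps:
$k{\left(H,B \right)} = 2 H$
$t{\left(n \right)} = \left(-65 + n\right) \left(216 + n\right)$ ($t{\left(n \right)} = \left(216 + n\right) \left(-65 + n\right) = \left(-65 + n\right) \left(216 + n\right)$)
$U{\left(p,o \right)} = 2 o$
$\left(U{\left(31,-23 \right)} - 30252\right) \left(-28902 + t{\left(184 \right)}\right) = \left(2 \left(-23\right) - 30252\right) \left(-28902 + \left(-14040 + 184^{2} + 151 \cdot 184\right)\right) = \left(-46 - 30252\right) \left(-28902 + \left(-14040 + 33856 + 27784\right)\right) = - 30298 \left(-28902 + 47600\right) = \left(-30298\right) 18698 = -566512004$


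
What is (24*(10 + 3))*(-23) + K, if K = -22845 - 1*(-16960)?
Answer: -13061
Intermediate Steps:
K = -5885 (K = -22845 + 16960 = -5885)
(24*(10 + 3))*(-23) + K = (24*(10 + 3))*(-23) - 5885 = (24*13)*(-23) - 5885 = 312*(-23) - 5885 = -7176 - 5885 = -13061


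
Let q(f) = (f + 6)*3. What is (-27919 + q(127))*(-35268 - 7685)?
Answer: 1182066560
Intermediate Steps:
q(f) = 18 + 3*f (q(f) = (6 + f)*3 = 18 + 3*f)
(-27919 + q(127))*(-35268 - 7685) = (-27919 + (18 + 3*127))*(-35268 - 7685) = (-27919 + (18 + 381))*(-42953) = (-27919 + 399)*(-42953) = -27520*(-42953) = 1182066560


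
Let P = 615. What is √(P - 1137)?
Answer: 3*I*√58 ≈ 22.847*I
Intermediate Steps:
√(P - 1137) = √(615 - 1137) = √(-522) = 3*I*√58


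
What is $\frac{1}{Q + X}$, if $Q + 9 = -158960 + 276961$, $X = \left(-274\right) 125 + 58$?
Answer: $\frac{1}{83800} \approx 1.1933 \cdot 10^{-5}$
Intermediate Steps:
$X = -34192$ ($X = -34250 + 58 = -34192$)
$Q = 117992$ ($Q = -9 + \left(-158960 + 276961\right) = -9 + 118001 = 117992$)
$\frac{1}{Q + X} = \frac{1}{117992 - 34192} = \frac{1}{83800}$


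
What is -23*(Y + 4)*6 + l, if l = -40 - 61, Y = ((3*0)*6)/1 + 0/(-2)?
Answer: -653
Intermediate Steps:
Y = 0 (Y = (0*6)*1 + 0*(-½) = 0*1 + 0 = 0 + 0 = 0)
l = -101
-23*(Y + 4)*6 + l = -23*(0 + 4)*6 - 101 = -92*6 - 101 = -23*24 - 101 = -552 - 101 = -653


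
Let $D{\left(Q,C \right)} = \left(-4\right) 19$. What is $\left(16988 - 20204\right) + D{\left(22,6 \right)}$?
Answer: $-3292$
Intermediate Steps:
$D{\left(Q,C \right)} = -76$
$\left(16988 - 20204\right) + D{\left(22,6 \right)} = \left(16988 - 20204\right) - 76 = -3216 - 76 = -3292$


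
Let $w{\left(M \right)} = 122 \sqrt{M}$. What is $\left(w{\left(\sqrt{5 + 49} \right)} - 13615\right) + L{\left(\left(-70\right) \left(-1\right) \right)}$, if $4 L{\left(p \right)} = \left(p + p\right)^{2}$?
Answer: $-8715 + 122 \sqrt[4]{54} \approx -8384.3$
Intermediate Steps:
$L{\left(p \right)} = p^{2}$ ($L{\left(p \right)} = \frac{\left(p + p\right)^{2}}{4} = \frac{\left(2 p\right)^{2}}{4} = \frac{4 p^{2}}{4} = p^{2}$)
$\left(w{\left(\sqrt{5 + 49} \right)} - 13615\right) + L{\left(\left(-70\right) \left(-1\right) \right)} = \left(122 \sqrt{\sqrt{5 + 49}} - 13615\right) + \left(\left(-70\right) \left(-1\right)\right)^{2} = \left(122 \sqrt{\sqrt{54}} - 13615\right) + 70^{2} = \left(122 \sqrt{3 \sqrt{6}} - 13615\right) + 4900 = \left(122 \sqrt[4]{2} \cdot 3^{\frac{3}{4}} - 13615\right) + 4900 = \left(-13615 + 122 \sqrt[4]{2} \cdot 3^{\frac{3}{4}}\right) + 4900 = -8715 + 122 \sqrt[4]{2} \cdot 3^{\frac{3}{4}}$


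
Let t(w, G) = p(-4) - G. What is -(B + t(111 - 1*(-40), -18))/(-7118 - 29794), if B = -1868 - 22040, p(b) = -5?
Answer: -7965/12304 ≈ -0.64735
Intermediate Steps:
B = -23908
t(w, G) = -5 - G
-(B + t(111 - 1*(-40), -18))/(-7118 - 29794) = -(-23908 + (-5 - 1*(-18)))/(-7118 - 29794) = -(-23908 + (-5 + 18))/(-36912) = -(-23908 + 13)*(-1)/36912 = -(-23895)*(-1)/36912 = -1*7965/12304 = -7965/12304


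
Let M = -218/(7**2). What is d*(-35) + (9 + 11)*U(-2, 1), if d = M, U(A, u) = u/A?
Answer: 1020/7 ≈ 145.71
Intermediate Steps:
M = -218/49 ≈ -4.4490
d = -218/49 ≈ -4.4490
d*(-35) + (9 + 11)*U(-2, 1) = -218/49*(-35) + (9 + 11)*(1/(-2)) = 1090/7 + 20*(1*(-1/2)) = 1090/7 + 20*(-1/2) = 1090/7 - 10 = 1020/7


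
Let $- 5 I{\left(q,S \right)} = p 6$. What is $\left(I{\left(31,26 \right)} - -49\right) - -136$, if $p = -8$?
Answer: $\frac{973}{5} \approx 194.6$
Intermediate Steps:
$I{\left(q,S \right)} = \frac{48}{5}$ ($I{\left(q,S \right)} = - \frac{\left(-8\right) 6}{5} = \left(- \frac{1}{5}\right) \left(-48\right) = \frac{48}{5}$)
$\left(I{\left(31,26 \right)} - -49\right) - -136 = \left(\frac{48}{5} - -49\right) - -136 = \left(\frac{48}{5} + 49\right) + 136 = \frac{293}{5} + 136 = \frac{973}{5}$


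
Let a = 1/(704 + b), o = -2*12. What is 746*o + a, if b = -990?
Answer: -5120545/286 ≈ -17904.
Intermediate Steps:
o = -24
a = -1/286 (a = 1/(704 - 990) = 1/(-286) = -1/286 ≈ -0.0034965)
746*o + a = 746*(-24) - 1/286 = -17904 - 1/286 = -5120545/286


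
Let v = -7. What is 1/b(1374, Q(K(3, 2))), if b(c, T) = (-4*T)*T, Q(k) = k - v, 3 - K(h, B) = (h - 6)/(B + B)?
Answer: -4/1849 ≈ -0.0021633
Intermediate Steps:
K(h, B) = 3 - (-6 + h)/(2*B) (K(h, B) = 3 - (h - 6)/(B + B) = 3 - (-6 + h)/(2*B))
Q(k) = 7 + k (Q(k) = k - 1*(-7) = k + 7 = 7 + k)
b(c, T) = -4*T**2
1/b(1374, Q(K(3, 2))) = 1/(-4*(7 + (1/2)*(6 - 1*3 + 6*2)/2)**2) = 1/(-4*(7 + (1/2)*(1/2)*(6 - 3 + 12))**2) = 1/(-4*(7 + (1/2)*(1/2)*15)**2) = 1/(-4*(7 + 15/4)**2) = 1/(-4*(43/4)**2) = 1/(-4*1849/16) = 1/(-1849/4) = -4/1849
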